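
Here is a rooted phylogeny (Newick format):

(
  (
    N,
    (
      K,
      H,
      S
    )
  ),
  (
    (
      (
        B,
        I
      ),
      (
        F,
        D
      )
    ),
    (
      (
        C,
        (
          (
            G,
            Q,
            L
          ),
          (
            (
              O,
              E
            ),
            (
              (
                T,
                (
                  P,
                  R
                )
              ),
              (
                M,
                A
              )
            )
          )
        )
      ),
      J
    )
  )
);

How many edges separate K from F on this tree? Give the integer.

7

The MRCA of K and F is the root of the tree.
From K up to that node: 3 branches. From F up to the same node: 4 branches. Total: 3 + 4 = 7.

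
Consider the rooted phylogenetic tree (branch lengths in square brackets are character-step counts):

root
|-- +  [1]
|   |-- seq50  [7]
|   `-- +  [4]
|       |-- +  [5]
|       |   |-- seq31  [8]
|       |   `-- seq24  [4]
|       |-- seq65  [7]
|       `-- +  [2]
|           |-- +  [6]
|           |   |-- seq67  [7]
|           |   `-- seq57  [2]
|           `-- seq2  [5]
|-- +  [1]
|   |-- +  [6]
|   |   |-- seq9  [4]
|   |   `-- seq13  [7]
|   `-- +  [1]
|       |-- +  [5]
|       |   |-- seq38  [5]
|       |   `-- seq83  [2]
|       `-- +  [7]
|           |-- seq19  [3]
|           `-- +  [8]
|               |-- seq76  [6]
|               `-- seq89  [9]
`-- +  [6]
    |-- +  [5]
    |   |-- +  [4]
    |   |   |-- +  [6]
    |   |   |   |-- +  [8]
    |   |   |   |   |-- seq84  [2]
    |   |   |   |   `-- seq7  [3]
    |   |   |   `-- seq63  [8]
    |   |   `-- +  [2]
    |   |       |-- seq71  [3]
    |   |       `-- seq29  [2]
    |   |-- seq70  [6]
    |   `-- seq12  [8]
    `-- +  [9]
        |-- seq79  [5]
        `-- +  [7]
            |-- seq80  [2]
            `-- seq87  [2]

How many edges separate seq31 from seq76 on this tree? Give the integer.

9

The MRCA of seq31 and seq76 is the root of the tree.
From seq31 up to that node: 4 branches. From seq76 up to the same node: 5 branches. Total: 4 + 5 = 9.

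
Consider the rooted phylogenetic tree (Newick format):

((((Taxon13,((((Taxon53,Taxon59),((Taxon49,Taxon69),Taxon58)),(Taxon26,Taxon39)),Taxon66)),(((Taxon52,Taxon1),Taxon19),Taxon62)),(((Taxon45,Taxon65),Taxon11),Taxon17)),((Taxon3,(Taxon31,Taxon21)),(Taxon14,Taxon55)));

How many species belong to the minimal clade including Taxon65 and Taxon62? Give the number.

The MRCA of Taxon65 and Taxon62 is the node subtending (((Taxon13,((((Taxon53,Taxon59),((Taxon49,Taxon69),Taxon58)),(Taxon26,Taxon39)),Taxon66)),(((Taxon52,Taxon1),Taxon19),Taxon62)),(((Taxon45,Taxon65),Taxon11),Taxon17)).
That clade contains 17 terminal taxa: Taxon1, Taxon11, Taxon13, Taxon17, Taxon19, Taxon26, Taxon39, Taxon45, Taxon49, Taxon52, Taxon53, Taxon58, Taxon59, Taxon62, Taxon65, Taxon66, Taxon69.

17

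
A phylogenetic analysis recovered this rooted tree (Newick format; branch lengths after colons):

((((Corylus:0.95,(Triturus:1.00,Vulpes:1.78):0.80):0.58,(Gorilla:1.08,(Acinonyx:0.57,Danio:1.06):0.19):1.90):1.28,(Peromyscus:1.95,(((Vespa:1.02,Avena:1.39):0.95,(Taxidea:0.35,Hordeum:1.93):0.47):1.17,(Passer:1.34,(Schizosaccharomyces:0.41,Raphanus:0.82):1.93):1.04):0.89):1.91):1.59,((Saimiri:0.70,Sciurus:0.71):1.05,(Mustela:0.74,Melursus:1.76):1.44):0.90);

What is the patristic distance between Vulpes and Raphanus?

The path runs Vulpes → … → MRCA → … → Raphanus; the MRCA is the node subtending (((Corylus,(Triturus,Vulpes)),(Gorilla,(Acinonyx,Danio))),(Peromyscus,(((Vespa,Avena),(Taxidea,Hordeum)),(Passer,(Schizosaccharomyces,Raphanus))))).
Branch lengths along that path: 1.78 + 0.80 + 0.58 + 1.28 + 1.91 + 0.89 + 1.04 + 1.93 + 0.82 = 11.03.

11.03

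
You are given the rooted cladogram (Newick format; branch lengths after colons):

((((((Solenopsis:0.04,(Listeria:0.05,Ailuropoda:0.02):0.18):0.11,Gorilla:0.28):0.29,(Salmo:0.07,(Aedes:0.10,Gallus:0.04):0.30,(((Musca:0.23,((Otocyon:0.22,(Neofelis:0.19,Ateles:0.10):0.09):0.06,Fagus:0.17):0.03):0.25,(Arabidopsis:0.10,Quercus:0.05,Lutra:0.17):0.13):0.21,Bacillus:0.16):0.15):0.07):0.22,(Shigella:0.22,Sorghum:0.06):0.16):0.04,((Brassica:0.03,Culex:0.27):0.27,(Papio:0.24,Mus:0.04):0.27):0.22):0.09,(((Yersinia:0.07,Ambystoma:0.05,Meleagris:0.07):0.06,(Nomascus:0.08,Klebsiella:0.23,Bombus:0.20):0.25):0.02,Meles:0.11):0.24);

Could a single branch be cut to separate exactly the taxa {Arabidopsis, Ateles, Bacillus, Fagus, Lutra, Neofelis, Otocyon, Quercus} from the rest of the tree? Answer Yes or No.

No

The MRCA of the listed taxa subtends (((Musca,((Otocyon,(Neofelis,Ateles)),Fagus)),(Arabidopsis,Quercus,Lutra)),Bacillus).
That clade also contains Musca, which is not in the proposed group, so the group is not monophyletic.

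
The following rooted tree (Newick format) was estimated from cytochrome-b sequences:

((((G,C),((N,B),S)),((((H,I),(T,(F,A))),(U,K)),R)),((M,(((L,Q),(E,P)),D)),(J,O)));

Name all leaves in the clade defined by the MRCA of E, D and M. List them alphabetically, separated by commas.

D, E, L, M, P, Q

Tracing E: it sits inside (E,P).
Tracing D: it sits inside (((L,Q),(E,P)),D).
Tracing M: it sits inside (M,(((L,Q),(E,P)),D)).
The smallest clade enclosing all 3 is (M,(((L,Q),(E,P)),D)); the answer is its 6 terminal taxa in alphabetical order.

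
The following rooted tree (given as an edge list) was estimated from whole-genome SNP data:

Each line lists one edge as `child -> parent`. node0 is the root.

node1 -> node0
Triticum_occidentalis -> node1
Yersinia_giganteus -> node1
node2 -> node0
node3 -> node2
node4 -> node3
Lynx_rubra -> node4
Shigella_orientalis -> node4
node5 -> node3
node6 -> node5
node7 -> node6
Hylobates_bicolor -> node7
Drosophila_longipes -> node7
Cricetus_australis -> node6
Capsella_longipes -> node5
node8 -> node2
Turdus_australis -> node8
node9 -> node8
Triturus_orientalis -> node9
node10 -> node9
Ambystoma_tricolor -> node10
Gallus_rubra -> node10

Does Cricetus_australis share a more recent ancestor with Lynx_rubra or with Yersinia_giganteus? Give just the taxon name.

The MRCA of Cricetus_australis and Lynx_rubra subtends ((Lynx_rubra,Shigella_orientalis),(((Hylobates_bicolor,Drosophila_longipes),Cricetus_australis),Capsella_longipes)) (6 taxa).
The MRCA of Cricetus_australis and Yersinia_giganteus is the root, subtending the entire tree (12 taxa).
The first is nested inside the second, so Cricetus_australis shares a more recent common ancestor with Lynx_rubra.

Lynx_rubra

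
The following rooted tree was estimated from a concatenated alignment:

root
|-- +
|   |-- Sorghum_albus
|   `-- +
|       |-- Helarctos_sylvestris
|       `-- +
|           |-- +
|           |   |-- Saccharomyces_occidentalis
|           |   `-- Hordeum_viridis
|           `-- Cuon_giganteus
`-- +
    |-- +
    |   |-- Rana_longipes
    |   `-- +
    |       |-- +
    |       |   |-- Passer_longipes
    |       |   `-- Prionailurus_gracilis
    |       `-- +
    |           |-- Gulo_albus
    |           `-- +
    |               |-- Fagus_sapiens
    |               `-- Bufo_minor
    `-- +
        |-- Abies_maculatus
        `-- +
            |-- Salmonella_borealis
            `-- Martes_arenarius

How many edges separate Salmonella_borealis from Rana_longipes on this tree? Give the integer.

5

The MRCA of Salmonella_borealis and Rana_longipes is the node subtending ((Rana_longipes,((Passer_longipes,Prionailurus_gracilis),(Gulo_albus,(Fagus_sapiens,Bufo_minor)))),(Abies_maculatus,(Salmonella_borealis,Martes_arenarius))).
From Salmonella_borealis up to that node: 3 branches. From Rana_longipes up to the same node: 2 branches. Total: 3 + 2 = 5.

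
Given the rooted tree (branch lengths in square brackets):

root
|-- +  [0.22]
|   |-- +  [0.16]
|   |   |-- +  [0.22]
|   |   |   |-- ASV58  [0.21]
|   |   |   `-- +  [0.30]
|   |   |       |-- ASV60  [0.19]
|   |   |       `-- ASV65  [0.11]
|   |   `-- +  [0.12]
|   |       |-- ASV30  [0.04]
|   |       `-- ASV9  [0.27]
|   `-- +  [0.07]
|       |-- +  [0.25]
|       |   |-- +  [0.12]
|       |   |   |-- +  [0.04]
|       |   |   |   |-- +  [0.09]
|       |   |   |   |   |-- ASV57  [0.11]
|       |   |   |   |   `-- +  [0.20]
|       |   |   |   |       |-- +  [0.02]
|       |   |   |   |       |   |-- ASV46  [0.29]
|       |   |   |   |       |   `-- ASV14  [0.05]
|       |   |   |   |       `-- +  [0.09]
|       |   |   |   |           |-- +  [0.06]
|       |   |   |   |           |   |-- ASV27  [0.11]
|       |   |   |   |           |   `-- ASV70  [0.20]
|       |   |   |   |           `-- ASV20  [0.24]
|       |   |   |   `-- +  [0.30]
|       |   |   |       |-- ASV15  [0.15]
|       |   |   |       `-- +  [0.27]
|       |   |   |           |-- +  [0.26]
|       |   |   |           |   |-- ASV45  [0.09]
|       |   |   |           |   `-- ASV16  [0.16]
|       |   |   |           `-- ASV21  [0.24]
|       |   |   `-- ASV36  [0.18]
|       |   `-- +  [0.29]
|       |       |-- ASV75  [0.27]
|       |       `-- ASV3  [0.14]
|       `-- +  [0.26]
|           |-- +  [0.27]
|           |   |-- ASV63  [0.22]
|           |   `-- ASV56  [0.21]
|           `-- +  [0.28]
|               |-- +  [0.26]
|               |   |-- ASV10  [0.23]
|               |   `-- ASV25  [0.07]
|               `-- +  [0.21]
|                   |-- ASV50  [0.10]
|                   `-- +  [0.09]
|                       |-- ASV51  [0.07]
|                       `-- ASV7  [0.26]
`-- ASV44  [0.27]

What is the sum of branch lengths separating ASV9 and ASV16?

2.02

The path runs ASV9 → … → MRCA → … → ASV16; the MRCA is the node subtending (((ASV58,(ASV60,ASV65)),(ASV30,ASV9)),(((((ASV57,((ASV46,ASV14),((ASV27,ASV70),ASV20))),(ASV15,((ASV45,ASV16),ASV21))),ASV36),(ASV75,ASV3)),((ASV63,ASV56),((ASV10,ASV25),(ASV50,(ASV51,ASV7)))))).
Branch lengths along that path: 0.27 + 0.12 + 0.16 + 0.07 + 0.25 + 0.12 + 0.04 + 0.30 + 0.27 + 0.26 + 0.16 = 2.02.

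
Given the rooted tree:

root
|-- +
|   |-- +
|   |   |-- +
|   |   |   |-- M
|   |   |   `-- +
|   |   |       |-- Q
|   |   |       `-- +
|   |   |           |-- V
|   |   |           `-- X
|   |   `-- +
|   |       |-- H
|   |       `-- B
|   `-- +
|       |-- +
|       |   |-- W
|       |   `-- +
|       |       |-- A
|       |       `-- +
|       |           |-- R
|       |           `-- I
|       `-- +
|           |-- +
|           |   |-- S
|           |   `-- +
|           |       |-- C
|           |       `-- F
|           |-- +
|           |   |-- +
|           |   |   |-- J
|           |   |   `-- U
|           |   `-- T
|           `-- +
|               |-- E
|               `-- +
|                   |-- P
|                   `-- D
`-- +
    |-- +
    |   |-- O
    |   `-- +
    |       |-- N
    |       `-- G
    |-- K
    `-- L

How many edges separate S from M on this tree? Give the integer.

The MRCA of S and M is the node subtending (((M,(Q,(V,X))),(H,B)),((W,(A,(R,I))),((S,(C,F)),((J,U),T),(E,(P,D))))).
From S up to that node: 4 branches. From M up to the same node: 3 branches. Total: 4 + 3 = 7.

7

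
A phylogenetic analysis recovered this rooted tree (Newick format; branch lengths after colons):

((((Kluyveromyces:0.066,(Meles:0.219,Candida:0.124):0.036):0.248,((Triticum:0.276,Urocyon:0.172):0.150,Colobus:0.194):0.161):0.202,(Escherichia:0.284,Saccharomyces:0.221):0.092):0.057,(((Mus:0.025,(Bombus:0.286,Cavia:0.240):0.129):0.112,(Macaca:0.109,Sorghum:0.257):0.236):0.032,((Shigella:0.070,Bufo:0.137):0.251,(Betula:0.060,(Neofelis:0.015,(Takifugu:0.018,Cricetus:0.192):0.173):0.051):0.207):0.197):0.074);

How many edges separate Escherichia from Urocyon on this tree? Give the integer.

6

The MRCA of Escherichia and Urocyon is the node subtending (((Kluyveromyces,(Meles,Candida)),((Triticum,Urocyon),Colobus)),(Escherichia,Saccharomyces)).
From Escherichia up to that node: 2 branches. From Urocyon up to the same node: 4 branches. Total: 2 + 4 = 6.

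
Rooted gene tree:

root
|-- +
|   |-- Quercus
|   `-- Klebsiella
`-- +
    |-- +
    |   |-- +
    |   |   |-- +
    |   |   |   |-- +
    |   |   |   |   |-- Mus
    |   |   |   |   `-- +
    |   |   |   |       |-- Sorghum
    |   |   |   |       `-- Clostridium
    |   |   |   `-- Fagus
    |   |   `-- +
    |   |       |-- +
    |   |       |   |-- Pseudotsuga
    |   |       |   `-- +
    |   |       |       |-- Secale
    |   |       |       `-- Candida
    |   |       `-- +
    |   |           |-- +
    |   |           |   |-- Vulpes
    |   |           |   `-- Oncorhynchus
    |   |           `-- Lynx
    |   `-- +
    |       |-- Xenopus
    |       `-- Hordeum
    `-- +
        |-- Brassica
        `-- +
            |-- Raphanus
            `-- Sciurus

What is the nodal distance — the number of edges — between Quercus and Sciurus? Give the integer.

6

The MRCA of Quercus and Sciurus is the root of the tree.
From Quercus up to that node: 2 branches. From Sciurus up to the same node: 4 branches. Total: 2 + 4 = 6.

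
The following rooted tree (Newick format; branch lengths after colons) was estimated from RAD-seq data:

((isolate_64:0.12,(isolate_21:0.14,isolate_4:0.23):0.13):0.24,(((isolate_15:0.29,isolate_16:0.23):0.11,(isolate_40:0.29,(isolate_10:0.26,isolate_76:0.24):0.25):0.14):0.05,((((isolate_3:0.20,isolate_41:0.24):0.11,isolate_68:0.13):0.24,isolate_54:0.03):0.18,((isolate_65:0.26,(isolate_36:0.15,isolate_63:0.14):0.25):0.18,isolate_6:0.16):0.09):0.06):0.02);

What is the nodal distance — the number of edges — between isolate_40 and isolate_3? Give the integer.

8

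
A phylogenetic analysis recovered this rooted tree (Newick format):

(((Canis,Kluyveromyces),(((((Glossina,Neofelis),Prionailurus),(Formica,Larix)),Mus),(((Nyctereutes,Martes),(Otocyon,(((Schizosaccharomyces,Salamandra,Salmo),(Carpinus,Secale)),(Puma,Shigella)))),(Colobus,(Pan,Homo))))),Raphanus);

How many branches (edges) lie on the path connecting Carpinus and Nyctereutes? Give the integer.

The MRCA of Carpinus and Nyctereutes is the node subtending ((Nyctereutes,Martes),(Otocyon,(((Schizosaccharomyces,Salamandra,Salmo),(Carpinus,Secale)),(Puma,Shigella)))).
From Carpinus up to that node: 5 branches. From Nyctereutes up to the same node: 2 branches. Total: 5 + 2 = 7.

7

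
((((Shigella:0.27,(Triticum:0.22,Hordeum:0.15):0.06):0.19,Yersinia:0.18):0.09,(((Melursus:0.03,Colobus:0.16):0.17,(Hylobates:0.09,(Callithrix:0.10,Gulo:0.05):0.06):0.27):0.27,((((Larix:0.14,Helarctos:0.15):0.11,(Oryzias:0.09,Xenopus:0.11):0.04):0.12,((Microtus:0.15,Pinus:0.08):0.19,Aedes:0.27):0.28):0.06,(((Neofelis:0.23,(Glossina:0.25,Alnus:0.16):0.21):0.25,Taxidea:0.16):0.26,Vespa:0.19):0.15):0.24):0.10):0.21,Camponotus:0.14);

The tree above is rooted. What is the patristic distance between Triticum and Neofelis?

1.79

The path runs Triticum → … → MRCA → … → Neofelis; the MRCA is the node subtending (((Shigella,(Triticum,Hordeum)),Yersinia),(((Melursus,Colobus),(Hylobates,(Callithrix,Gulo))),((((Larix,Helarctos),(Oryzias,Xenopus)),((Microtus,Pinus),Aedes)),(((Neofelis,(Glossina,Alnus)),Taxidea),Vespa)))).
Branch lengths along that path: 0.22 + 0.06 + 0.19 + 0.09 + 0.10 + 0.24 + 0.15 + 0.26 + 0.25 + 0.23 = 1.79.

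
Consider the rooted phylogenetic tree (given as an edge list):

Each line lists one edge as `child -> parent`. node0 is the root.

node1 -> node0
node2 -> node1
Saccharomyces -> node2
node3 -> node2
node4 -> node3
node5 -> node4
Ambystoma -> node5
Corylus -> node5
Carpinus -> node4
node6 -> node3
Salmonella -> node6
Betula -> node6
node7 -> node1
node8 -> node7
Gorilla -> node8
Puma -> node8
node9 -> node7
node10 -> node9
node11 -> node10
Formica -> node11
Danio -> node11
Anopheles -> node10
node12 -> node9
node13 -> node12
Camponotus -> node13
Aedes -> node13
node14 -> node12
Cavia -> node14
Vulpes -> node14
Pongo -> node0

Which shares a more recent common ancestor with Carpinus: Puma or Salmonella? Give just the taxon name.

The MRCA of Carpinus and Salmonella subtends (((Ambystoma,Corylus),Carpinus),(Salmonella,Betula)) (5 taxa).
The MRCA of Carpinus and Puma subtends ((Saccharomyces,(((Ambystoma,Corylus),Carpinus),(Salmonella,Betula))),((Gorilla,Puma),(((Formica,Danio),Anopheles),((Camponotus,Aedes),(Cavia,Vulpes))))) (15 taxa).
The first is nested inside the second, so Carpinus shares a more recent common ancestor with Salmonella.

Salmonella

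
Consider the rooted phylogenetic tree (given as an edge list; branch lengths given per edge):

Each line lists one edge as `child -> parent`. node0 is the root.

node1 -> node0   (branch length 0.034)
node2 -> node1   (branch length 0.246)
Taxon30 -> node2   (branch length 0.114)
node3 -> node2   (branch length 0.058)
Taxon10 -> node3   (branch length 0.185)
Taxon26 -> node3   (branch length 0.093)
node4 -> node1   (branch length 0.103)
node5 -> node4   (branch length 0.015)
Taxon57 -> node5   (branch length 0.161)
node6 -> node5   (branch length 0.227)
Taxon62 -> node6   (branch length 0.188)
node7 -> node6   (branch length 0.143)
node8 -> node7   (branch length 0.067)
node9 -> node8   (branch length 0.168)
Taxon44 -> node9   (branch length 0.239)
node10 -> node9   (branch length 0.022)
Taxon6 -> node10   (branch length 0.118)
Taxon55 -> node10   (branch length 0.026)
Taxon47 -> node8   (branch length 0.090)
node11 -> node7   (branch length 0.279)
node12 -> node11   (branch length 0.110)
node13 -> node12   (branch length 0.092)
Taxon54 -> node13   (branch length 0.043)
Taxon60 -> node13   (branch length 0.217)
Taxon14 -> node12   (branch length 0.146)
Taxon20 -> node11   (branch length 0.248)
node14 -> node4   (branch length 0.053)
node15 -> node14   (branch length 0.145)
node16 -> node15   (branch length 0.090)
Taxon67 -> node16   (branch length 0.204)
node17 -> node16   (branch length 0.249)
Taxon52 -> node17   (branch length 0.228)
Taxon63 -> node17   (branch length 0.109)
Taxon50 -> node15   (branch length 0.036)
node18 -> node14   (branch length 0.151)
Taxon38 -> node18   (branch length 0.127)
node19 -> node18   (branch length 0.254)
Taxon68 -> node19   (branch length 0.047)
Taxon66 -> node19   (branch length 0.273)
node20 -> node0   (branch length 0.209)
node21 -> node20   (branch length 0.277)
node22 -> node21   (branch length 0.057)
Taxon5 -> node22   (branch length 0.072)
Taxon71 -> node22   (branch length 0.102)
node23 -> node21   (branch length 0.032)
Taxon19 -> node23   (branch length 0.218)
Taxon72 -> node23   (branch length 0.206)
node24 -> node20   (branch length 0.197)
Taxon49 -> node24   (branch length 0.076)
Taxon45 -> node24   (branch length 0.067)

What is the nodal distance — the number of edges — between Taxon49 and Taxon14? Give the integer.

11

The MRCA of Taxon49 and Taxon14 is the root of the tree.
From Taxon49 up to that node: 3 branches. From Taxon14 up to the same node: 8 branches. Total: 3 + 8 = 11.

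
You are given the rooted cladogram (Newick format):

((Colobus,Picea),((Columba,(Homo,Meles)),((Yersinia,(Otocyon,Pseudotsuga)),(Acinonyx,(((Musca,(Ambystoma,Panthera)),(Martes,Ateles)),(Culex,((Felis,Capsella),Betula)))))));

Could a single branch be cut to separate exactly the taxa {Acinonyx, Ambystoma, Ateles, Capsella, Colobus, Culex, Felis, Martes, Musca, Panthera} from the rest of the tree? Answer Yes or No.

The MRCA of the listed taxa is the root, so the smallest clade containing them is the whole tree.
That clade also contains Betula, Columba, Homo, Meles, Otocyon, Picea, Pseudotsuga, Yersinia, which are not in the proposed group, so the group is not monophyletic.

No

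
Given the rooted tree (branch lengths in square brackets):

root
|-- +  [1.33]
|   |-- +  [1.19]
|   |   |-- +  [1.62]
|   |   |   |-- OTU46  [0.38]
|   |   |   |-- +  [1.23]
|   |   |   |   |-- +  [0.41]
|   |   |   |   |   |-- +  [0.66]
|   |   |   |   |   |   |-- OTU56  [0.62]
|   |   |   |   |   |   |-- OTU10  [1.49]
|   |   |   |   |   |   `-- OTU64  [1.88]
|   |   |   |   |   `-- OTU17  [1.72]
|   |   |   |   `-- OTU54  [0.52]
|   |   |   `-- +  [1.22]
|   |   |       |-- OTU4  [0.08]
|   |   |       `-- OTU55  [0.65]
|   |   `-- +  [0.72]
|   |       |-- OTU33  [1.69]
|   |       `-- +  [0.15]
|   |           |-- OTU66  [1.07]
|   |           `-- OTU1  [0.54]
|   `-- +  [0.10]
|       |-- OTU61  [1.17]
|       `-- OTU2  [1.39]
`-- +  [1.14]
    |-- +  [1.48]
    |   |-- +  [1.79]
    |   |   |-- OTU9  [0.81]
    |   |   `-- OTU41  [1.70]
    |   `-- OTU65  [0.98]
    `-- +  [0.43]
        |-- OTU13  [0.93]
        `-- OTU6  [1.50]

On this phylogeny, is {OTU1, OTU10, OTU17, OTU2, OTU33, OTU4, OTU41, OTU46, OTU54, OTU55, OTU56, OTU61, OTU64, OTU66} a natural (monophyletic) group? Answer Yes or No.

The MRCA of the listed taxa is the root, so the smallest clade containing them is the whole tree.
That clade also contains OTU13, OTU6, OTU65, OTU9, which are not in the proposed group, so the group is not monophyletic.

No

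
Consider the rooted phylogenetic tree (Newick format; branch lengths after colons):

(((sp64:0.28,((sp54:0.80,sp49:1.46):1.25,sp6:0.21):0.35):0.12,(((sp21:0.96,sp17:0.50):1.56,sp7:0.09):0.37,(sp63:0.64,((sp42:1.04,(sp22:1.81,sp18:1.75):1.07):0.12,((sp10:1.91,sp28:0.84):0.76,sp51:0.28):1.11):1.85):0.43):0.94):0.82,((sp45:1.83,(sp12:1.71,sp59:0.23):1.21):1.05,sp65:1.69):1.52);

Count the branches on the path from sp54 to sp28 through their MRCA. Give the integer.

The MRCA of sp54 and sp28 is the node subtending ((sp64,((sp54,sp49),sp6)),(((sp21,sp17),sp7),(sp63,((sp42,(sp22,sp18)),((sp10,sp28),sp51))))).
From sp54 up to that node: 4 branches. From sp28 up to the same node: 6 branches. Total: 4 + 6 = 10.

10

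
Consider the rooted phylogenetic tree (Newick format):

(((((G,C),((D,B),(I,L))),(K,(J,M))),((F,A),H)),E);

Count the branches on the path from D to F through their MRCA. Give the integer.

8

The MRCA of D and F is the node subtending ((((G,C),((D,B),(I,L))),(K,(J,M))),((F,A),H)).
From D up to that node: 5 branches. From F up to the same node: 3 branches. Total: 5 + 3 = 8.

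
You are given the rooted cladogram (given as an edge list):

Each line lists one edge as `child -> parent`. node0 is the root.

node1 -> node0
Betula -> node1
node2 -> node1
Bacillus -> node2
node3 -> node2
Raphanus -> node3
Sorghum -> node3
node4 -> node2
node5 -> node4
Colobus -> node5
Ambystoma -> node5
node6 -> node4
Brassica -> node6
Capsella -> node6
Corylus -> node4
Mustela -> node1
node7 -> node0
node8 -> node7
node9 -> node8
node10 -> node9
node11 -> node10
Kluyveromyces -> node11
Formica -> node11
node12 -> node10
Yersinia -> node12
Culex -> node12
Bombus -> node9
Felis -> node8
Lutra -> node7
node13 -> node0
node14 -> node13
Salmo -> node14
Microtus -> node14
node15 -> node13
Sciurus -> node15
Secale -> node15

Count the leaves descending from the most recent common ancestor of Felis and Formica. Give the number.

6

The MRCA of Felis and Formica is the node subtending ((((Kluyveromyces,Formica),(Yersinia,Culex)),Bombus),Felis).
That clade contains 6 terminal taxa: Bombus, Culex, Felis, Formica, Kluyveromyces, Yersinia.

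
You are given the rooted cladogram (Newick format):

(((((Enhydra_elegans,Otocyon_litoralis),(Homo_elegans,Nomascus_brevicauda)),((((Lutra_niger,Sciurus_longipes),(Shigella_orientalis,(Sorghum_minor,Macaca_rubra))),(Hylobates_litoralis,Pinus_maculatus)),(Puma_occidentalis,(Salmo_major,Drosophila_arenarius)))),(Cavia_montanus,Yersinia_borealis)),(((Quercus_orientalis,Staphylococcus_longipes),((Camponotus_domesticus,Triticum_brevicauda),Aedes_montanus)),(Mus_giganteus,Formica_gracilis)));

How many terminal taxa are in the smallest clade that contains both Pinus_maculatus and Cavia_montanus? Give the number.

16

The MRCA of Pinus_maculatus and Cavia_montanus is the node subtending ((((Enhydra_elegans,Otocyon_litoralis),(Homo_elegans,Nomascus_brevicauda)),((((Lutra_niger,Sciurus_longipes),(Shigella_orientalis,(Sorghum_minor,Macaca_rubra))),(Hylobates_litoralis,Pinus_maculatus)),(Puma_occidentalis,(Salmo_major,Drosophila_arenarius)))),(Cavia_montanus,Yersinia_borealis)).
That clade contains 16 terminal taxa: Cavia_montanus, Drosophila_arenarius, Enhydra_elegans, Homo_elegans, Hylobates_litoralis, Lutra_niger, Macaca_rubra, Nomascus_brevicauda, Otocyon_litoralis, Pinus_maculatus, Puma_occidentalis, Salmo_major, Sciurus_longipes, Shigella_orientalis, Sorghum_minor, Yersinia_borealis.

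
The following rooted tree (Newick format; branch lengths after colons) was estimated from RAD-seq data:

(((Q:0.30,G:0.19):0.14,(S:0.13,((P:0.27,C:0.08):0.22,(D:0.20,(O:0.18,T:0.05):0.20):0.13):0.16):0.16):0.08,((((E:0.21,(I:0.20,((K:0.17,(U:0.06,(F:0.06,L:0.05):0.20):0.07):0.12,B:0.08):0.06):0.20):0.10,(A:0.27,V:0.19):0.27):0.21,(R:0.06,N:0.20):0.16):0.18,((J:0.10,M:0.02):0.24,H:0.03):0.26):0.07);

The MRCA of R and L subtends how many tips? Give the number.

The MRCA of R and L is the node subtending (((E,(I,((K,(U,(F,L))),B))),(A,V)),(R,N)).
That clade contains 11 terminal taxa: A, B, E, F, I, K, L, N, R, U, V.

11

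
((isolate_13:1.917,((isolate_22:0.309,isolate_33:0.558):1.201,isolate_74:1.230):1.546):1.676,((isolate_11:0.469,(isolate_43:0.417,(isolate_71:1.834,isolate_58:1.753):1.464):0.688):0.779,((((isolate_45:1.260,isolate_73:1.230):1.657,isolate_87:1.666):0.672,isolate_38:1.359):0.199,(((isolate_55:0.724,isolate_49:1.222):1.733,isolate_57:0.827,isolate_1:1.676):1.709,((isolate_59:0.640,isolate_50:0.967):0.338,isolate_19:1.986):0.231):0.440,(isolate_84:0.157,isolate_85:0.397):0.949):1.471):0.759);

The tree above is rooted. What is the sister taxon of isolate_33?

isolate_33 attaches to the tree at the node subtending (isolate_22,isolate_33).
The other lineage descending from that same node — the sister group — is the single tip isolate_22.

isolate_22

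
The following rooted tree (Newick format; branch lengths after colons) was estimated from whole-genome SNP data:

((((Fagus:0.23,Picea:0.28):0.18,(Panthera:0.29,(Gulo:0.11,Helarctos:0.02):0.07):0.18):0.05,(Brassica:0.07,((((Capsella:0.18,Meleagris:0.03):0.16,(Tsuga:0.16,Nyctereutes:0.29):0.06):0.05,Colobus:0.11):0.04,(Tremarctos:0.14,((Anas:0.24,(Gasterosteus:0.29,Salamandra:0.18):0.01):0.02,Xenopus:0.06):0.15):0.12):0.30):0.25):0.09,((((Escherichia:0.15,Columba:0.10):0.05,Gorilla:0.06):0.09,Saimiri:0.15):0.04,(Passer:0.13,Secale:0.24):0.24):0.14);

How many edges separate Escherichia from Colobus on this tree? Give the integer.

10

The MRCA of Escherichia and Colobus is the root of the tree.
From Escherichia up to that node: 5 branches. From Colobus up to the same node: 5 branches. Total: 5 + 5 = 10.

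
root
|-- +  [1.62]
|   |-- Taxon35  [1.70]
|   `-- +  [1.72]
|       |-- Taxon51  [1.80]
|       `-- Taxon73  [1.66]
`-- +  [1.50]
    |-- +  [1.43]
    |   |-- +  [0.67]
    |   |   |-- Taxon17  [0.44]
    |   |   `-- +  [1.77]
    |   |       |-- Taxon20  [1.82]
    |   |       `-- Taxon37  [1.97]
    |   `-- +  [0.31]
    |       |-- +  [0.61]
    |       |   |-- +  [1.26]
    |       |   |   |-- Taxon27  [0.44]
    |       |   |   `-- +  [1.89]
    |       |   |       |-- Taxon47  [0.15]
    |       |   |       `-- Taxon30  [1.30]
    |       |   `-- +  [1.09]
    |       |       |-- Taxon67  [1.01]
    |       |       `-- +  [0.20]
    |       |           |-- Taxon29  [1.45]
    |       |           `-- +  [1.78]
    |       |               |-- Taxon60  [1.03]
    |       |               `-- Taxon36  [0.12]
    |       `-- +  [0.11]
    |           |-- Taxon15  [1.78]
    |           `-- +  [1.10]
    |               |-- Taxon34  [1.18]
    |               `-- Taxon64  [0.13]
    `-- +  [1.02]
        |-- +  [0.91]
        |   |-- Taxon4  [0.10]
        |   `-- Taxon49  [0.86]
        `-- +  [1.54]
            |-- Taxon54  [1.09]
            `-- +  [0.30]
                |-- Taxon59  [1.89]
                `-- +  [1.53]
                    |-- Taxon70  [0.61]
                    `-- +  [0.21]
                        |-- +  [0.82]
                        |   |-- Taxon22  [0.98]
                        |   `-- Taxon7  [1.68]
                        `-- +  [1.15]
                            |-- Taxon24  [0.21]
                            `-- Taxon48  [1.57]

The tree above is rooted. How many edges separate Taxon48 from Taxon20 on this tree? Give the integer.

11

The MRCA of Taxon48 and Taxon20 is the node subtending (((Taxon17,(Taxon20,Taxon37)),(((Taxon27,(Taxon47,Taxon30)),(Taxon67,(Taxon29,(Taxon60,Taxon36)))),(Taxon15,(Taxon34,Taxon64)))),((Taxon4,Taxon49),(Taxon54,(Taxon59,(Taxon70,((Taxon22,Taxon7),(Taxon24,Taxon48))))))).
From Taxon48 up to that node: 7 branches. From Taxon20 up to the same node: 4 branches. Total: 7 + 4 = 11.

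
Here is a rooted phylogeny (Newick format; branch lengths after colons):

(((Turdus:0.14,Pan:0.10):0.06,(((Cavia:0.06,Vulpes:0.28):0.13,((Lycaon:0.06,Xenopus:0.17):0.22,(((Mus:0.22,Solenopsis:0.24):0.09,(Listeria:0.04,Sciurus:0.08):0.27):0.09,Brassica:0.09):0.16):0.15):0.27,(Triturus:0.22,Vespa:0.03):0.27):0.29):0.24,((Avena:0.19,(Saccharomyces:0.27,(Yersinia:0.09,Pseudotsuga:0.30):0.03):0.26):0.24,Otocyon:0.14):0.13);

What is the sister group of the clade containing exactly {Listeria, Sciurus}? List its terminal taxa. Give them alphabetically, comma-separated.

Mus, Solenopsis

The clade containing exactly {Listeria, Sciurus} attaches to the tree at the node subtending ((Mus,Solenopsis),(Listeria,Sciurus)).
The other lineage descending from that same node — the sister group — is (Mus,Solenopsis); its 2 tips in alphabetical order are the answer.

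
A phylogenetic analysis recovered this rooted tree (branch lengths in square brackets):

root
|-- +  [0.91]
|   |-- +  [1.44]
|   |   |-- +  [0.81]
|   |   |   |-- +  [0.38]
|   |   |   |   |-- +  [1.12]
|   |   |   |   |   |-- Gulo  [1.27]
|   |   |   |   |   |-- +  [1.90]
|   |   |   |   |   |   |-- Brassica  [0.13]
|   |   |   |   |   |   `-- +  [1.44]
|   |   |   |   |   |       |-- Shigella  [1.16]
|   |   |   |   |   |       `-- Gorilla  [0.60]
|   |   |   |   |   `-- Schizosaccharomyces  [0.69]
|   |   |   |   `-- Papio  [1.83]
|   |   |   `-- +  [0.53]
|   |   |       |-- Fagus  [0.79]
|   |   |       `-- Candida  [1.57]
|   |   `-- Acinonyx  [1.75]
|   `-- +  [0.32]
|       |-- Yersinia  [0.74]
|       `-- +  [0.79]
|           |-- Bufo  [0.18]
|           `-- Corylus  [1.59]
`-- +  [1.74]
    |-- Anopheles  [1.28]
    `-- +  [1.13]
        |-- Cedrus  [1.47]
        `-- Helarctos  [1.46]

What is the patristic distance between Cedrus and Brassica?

11.03

The path runs Cedrus → … → MRCA → … → Brassica; the MRCA is the root of the tree.
Branch lengths along that path: 1.47 + 1.13 + 1.74 + 0.91 + 1.44 + 0.81 + 0.38 + 1.12 + 1.90 + 0.13 = 11.03.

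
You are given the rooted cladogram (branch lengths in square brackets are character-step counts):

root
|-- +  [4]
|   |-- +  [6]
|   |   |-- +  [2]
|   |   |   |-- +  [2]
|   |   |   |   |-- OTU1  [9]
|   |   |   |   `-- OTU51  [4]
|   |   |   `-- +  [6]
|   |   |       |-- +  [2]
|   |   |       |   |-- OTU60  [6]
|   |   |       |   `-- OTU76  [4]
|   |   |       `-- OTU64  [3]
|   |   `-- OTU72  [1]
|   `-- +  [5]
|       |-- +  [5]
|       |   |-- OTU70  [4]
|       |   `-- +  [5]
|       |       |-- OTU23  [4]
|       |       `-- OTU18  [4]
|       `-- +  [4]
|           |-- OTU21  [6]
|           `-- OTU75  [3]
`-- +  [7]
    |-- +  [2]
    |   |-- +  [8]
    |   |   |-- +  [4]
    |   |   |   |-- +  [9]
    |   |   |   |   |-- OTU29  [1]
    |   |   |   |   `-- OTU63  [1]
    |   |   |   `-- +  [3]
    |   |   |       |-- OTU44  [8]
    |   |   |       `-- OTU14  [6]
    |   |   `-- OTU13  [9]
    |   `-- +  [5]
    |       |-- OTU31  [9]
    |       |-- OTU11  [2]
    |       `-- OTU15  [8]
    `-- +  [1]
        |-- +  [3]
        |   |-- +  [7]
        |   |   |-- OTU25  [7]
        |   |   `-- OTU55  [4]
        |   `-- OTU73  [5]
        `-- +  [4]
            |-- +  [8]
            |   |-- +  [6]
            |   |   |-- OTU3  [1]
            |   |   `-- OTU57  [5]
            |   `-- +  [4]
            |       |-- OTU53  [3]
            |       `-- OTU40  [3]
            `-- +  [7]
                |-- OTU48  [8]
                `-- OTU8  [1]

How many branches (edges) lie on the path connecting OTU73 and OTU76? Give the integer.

10

The MRCA of OTU73 and OTU76 is the root of the tree.
From OTU73 up to that node: 4 branches. From OTU76 up to the same node: 6 branches. Total: 4 + 6 = 10.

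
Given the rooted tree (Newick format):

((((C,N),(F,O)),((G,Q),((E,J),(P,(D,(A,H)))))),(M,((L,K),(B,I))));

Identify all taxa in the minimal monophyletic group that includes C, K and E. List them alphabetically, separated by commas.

Tracing C: it sits inside (C,N).
Tracing K: it sits inside (L,K).
Tracing E: it sits inside (E,J).
The smallest clade enclosing all 3 is the whole tree (their MRCA is the root), so the answer is all 17 tips in alphabetical order.

A, B, C, D, E, F, G, H, I, J, K, L, M, N, O, P, Q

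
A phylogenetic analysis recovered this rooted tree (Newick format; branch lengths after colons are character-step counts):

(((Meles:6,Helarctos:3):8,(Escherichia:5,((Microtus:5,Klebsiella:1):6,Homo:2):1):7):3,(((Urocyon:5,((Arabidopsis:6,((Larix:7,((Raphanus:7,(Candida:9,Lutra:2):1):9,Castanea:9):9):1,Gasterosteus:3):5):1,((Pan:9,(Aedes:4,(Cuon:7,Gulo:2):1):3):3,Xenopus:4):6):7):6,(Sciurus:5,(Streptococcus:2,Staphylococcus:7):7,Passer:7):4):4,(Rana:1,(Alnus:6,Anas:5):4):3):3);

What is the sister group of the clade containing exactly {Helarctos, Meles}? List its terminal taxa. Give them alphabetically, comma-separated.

The clade containing exactly {Helarctos, Meles} attaches to the tree at the node subtending ((Meles,Helarctos),(Escherichia,((Microtus,Klebsiella),Homo))).
The other lineage descending from that same node — the sister group — is (Escherichia,((Microtus,Klebsiella),Homo)); its 4 tips in alphabetical order are the answer.

Escherichia, Homo, Klebsiella, Microtus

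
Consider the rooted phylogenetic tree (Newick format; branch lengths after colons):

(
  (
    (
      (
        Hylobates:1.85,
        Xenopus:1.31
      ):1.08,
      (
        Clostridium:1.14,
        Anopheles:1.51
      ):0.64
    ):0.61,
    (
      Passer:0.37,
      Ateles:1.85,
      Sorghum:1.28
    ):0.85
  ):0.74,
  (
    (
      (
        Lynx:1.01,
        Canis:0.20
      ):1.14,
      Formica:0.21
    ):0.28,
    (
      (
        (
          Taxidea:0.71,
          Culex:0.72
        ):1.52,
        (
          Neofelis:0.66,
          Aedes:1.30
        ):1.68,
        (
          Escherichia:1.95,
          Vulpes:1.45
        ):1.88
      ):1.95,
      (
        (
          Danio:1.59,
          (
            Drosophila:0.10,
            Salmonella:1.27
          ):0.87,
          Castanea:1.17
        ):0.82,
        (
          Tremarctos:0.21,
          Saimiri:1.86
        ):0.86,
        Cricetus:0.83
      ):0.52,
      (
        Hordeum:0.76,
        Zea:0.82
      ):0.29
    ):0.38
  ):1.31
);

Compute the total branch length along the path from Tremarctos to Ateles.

6.72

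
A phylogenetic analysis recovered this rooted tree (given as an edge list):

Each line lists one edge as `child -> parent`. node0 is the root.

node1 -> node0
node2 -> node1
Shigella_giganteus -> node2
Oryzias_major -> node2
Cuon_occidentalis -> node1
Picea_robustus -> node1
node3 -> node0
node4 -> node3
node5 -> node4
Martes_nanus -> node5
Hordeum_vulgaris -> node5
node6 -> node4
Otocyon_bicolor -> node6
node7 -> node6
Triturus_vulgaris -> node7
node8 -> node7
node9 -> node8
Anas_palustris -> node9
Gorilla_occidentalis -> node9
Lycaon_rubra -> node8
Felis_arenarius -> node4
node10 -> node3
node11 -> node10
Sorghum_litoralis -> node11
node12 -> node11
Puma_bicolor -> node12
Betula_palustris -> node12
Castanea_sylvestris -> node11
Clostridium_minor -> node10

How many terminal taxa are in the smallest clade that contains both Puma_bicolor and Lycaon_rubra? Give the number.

13

The MRCA of Puma_bicolor and Lycaon_rubra is the node subtending (((Martes_nanus,Hordeum_vulgaris),(Otocyon_bicolor,(Triturus_vulgaris,((Anas_palustris,Gorilla_occidentalis),Lycaon_rubra))),Felis_arenarius),((Sorghum_litoralis,(Puma_bicolor,Betula_palustris),Castanea_sylvestris),Clostridium_minor)).
That clade contains 13 terminal taxa: Anas_palustris, Betula_palustris, Castanea_sylvestris, Clostridium_minor, Felis_arenarius, Gorilla_occidentalis, Hordeum_vulgaris, Lycaon_rubra, Martes_nanus, Otocyon_bicolor, Puma_bicolor, Sorghum_litoralis, Triturus_vulgaris.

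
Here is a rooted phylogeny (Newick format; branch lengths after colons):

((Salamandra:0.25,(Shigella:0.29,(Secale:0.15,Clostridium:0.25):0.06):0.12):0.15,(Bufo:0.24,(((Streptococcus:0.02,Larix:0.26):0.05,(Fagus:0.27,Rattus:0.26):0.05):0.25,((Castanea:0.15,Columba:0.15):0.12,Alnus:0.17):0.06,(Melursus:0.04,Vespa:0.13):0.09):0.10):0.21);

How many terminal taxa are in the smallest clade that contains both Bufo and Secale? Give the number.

The MRCA of Bufo and Secale is the root, so the clade is the entire tree.
That clade contains 14 terminal taxa: Alnus, Bufo, Castanea, Clostridium, Columba, Fagus, Larix, Melursus, Rattus, Salamandra, Secale, Shigella, Streptococcus, Vespa.

14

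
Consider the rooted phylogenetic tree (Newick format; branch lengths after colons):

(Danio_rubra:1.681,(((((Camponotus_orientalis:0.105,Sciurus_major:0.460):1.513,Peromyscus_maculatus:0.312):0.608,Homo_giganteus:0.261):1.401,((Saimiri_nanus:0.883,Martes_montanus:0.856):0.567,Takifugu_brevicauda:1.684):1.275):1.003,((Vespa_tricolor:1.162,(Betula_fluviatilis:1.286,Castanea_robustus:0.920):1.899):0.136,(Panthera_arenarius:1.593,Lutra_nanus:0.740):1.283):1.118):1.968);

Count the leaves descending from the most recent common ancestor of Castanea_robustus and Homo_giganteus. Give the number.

The MRCA of Castanea_robustus and Homo_giganteus is the node subtending (((((Camponotus_orientalis,Sciurus_major),Peromyscus_maculatus),Homo_giganteus),((Saimiri_nanus,Martes_montanus),Takifugu_brevicauda)),((Vespa_tricolor,(Betula_fluviatilis,Castanea_robustus)),(Panthera_arenarius,Lutra_nanus))).
That clade contains 12 terminal taxa: Betula_fluviatilis, Camponotus_orientalis, Castanea_robustus, Homo_giganteus, Lutra_nanus, Martes_montanus, Panthera_arenarius, Peromyscus_maculatus, Saimiri_nanus, Sciurus_major, Takifugu_brevicauda, Vespa_tricolor.

12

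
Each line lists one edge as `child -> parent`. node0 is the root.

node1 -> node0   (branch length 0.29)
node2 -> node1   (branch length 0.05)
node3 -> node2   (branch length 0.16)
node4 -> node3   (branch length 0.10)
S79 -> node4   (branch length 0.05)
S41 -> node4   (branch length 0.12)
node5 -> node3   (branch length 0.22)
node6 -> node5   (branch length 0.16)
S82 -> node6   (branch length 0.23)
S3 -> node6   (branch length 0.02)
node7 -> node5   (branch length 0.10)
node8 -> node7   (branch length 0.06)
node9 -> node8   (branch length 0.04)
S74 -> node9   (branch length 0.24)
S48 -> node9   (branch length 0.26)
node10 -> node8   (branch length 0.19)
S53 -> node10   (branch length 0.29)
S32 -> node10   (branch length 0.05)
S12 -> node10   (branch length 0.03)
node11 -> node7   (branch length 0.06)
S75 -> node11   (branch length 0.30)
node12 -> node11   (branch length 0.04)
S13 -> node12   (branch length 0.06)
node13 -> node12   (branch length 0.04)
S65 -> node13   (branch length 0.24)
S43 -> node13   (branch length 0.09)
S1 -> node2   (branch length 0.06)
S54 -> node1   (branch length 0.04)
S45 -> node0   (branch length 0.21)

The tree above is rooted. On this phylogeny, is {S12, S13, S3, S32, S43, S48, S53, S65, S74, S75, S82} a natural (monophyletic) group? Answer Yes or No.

Yes

The most recent common ancestor of these taxa subtends ((S82,S3),(((S74,S48),(S53,S32,S12)),(S75,(S13,(S65,S43))))).
That clade has exactly 11 tips — every listed taxon and nothing else — so the group is monophyletic.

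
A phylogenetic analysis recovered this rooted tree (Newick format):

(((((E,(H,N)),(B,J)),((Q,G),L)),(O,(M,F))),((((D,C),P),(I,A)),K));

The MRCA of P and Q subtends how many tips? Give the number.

The MRCA of P and Q is the root, so the clade is the entire tree.
That clade contains 17 terminal taxa: A, B, C, D, E, F, G, H, I, J, K, L, M, N, O, P, Q.

17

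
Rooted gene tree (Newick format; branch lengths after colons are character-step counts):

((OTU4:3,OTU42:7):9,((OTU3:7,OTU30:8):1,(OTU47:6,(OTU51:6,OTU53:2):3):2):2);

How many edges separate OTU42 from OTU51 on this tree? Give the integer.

6

The MRCA of OTU42 and OTU51 is the root of the tree.
From OTU42 up to that node: 2 branches. From OTU51 up to the same node: 4 branches. Total: 2 + 4 = 6.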